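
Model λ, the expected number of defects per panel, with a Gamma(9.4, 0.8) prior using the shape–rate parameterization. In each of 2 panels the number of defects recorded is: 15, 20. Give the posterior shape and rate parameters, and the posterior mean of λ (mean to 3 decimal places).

The Poisson likelihood adds the total count to the shape and the number of exposure periods to the rate. Here ∑xᵢ = 35 and n = 2, so shape 9.4→44.4 and rate 0.8→2.8.
E[λ | data] = 44.4/2.8 = 15.857.

Posterior: Gamma(shape=44.4, rate=2.8); mean ≈ 15.857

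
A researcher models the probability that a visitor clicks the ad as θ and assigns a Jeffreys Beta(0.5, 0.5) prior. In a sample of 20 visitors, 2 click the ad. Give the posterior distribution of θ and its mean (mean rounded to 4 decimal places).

Posterior: Beta(2.5, 18.5); mean ≈ 0.1190

Observing 2 successes and 18 failures updates Beta(0.5, 0.5) by adding the success and failure counts to the two shape parameters: α = 0.5+2 = 2.5, β = 0.5+18 = 18.5.
Posterior mean = α/(α+β) = 2.5/21 = 0.1190.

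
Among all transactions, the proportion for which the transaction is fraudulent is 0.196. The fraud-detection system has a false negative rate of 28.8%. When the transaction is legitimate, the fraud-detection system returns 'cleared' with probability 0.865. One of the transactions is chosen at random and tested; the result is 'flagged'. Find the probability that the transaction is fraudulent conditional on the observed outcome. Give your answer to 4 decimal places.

P(H | E) ≈ 0.5625

Let H be the event that the transaction is fraudulent. P(H) = 0.196, so P(¬H) = 0.804. With E the 'flagged' result, P(E|H) = 0.712 and P(E|¬H) = 0.135.
P(E) = 0.712·0.196 + 0.135·0.804 = 0.13955 + 0.10854 = 0.24809.
By Bayes' theorem, P(H|E) = 0.13955 / 0.24809 = 0.5625.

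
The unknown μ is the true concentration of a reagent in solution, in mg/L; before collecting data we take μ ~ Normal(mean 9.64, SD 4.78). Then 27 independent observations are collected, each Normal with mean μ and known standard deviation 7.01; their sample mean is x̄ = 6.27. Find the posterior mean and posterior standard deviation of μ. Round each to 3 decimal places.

With known σ, the Normal prior is conjugate. Weight on the data is w = (n/σ²)/(n/σ² + 1/τ₀²) = 0.549449/(0.549449+0.0437667) = 0.92622.
Posterior mean = w·x̄ + (1−w)·μ₀ = 0.92622·6.27 + 0.073779·9.64 = 6.519. Posterior variance = 1/(0.549449+0.0437667) = 1.68573, so SD = 1.298.

Posterior mean ≈ 6.519; posterior SD ≈ 1.298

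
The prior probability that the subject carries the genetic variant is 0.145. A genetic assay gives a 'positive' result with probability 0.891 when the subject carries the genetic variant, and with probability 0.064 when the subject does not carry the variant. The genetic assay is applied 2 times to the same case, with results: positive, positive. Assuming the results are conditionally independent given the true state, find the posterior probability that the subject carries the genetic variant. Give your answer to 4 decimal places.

Posterior P(H) ≈ 0.9705

Let H be the event that the subject carries the genetic variant; start with P(H) = 0.145. P('positive'|H) = 0.891, P('positive'|¬H) = 0.064.
Update on result 1 ('positive'): P(H) ← 0.891·0.1450 / (0.891·0.1450 + 0.064·0.8550) = 0.12920/0.18391 = 0.7025.
Update on result 2 ('positive'): P(H) ← 0.891·0.7025 / (0.891·0.7025 + 0.064·0.2975) = 0.62590/0.64494 = 0.9705.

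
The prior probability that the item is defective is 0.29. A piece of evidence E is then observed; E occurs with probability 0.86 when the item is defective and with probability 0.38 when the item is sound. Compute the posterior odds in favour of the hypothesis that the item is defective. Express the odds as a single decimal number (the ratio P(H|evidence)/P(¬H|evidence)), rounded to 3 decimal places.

Posterior odds ≈ 0.924

Prior odds = 0.29/(1−0.29) = 0.40845.
Likelihood ratio for E = 0.86/0.38 = 2.2632.
Posterior odds = prior odds × LR = 0.92439.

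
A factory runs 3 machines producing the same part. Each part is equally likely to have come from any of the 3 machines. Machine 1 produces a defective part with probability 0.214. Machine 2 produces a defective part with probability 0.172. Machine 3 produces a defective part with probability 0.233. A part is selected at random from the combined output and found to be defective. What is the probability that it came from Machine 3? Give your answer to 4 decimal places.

Posterior probability ≈ 0.3764

Tabulate prior·likelihood by source: [1] prior 0.333333, lik 0.214, product 0.07133; [2] prior 0.333333, lik 0.172, product 0.05733; [3] prior 0.333333, lik 0.233, product 0.07767.
Normalizing constant = 0.20633; the posterior for Machine 3 is its product over the sum, 0.07767/0.20633 = 0.3764.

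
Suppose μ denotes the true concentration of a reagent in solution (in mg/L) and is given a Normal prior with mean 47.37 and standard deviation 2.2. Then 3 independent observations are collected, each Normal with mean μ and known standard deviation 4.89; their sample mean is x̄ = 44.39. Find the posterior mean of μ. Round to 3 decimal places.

Prior precision 1/τ₀² = 1/2.2² = 0.206612; data precision n/σ² = 3/4.89² = 0.125459.
Posterior precision = 0.206612 + 0.125459 = 0.332071.
Posterior mean = (0.206612·47.37 + 0.125459·44.39) / 0.332071 = 46.244.

Posterior mean ≈ 46.244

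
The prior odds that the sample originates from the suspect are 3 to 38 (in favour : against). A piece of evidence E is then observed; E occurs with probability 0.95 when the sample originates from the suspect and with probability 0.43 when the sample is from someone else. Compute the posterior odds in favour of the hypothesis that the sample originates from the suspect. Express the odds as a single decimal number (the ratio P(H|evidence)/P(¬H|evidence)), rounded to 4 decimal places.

Prior odds = 3/38 = 0.078947.
Likelihood ratio for E = 0.95/0.43 = 2.2093.
Posterior odds = prior odds × LR = 0.17442.

Posterior odds ≈ 0.1744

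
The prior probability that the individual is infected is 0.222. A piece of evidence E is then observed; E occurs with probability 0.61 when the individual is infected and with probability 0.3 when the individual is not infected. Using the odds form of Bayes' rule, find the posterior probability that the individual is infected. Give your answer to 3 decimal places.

Posterior probability ≈ 0.367

Prior odds = 0.222/(1−0.222) = 0.28535. In log-odds, ln(0.28535) = -1.2540.
Add log likelihood ratio: ln(2.0333) = 0.70968.
Posterior log-odds = -0.54437, so posterior odds = exp(-0.54437) = 0.58021. Converting, P(H|E) = 0.58021/1.5802 = 0.367.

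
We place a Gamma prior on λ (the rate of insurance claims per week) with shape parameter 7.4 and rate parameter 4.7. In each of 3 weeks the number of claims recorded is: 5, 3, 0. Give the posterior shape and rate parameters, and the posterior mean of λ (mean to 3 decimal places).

Total count ∑xᵢ = 8 over n = 3 weeks.
Gamma is conjugate to the Poisson likelihood: posterior is Gamma(shape = 7.4+8 = 15.4, rate = 4.7+3 = 7.7).
E[λ | data] = 15.4/7.7 = 2.000.

Posterior: Gamma(shape=15.4, rate=7.7); mean ≈ 2.000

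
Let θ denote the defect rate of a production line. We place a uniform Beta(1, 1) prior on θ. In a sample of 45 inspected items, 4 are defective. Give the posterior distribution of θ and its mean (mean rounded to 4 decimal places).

Posterior: Beta(5, 42); mean ≈ 0.1064

Observing 4 successes and 41 failures updates Beta(1, 1) by adding the success and failure counts to the two shape parameters: α = 1+4 = 5, β = 1+41 = 42.
E[θ | data] = 5/(5+42) = 0.1064.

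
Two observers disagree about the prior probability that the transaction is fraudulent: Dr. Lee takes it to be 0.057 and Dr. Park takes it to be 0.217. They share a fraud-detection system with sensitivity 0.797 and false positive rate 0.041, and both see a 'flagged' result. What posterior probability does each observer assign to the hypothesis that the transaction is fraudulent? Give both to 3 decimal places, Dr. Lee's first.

The likelihood ratio for a 'flagged' result is 0.797/0.041 = 19.439.
Dr. Lee: prior odds 0.057/0.943 = 0.060445; posterior odds 1.1750; posterior probability 0.540.
Dr. Park: prior odds 0.217/0.783 = 0.27714; posterior odds 5.3873; posterior probability 0.843.

Dr. Lee: 0.540; Dr. Park: 0.843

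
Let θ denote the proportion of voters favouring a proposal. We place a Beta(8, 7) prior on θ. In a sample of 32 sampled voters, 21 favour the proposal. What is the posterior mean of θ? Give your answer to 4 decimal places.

The binomial likelihood is conjugate to the Beta prior: with 21 successes and 11 failures, the posterior is Beta(8+21, 7+11) = Beta(29, 18).
Posterior mean = α/(α+β) = 29/47 = 0.6170.

Posterior mean ≈ 0.6170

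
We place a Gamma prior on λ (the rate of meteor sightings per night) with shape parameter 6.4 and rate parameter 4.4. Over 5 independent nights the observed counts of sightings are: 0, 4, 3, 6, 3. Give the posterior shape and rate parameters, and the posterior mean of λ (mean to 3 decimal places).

Posterior: Gamma(shape=22.4, rate=9.4); mean ≈ 2.383

The Poisson likelihood adds the total count to the shape and the number of exposure periods to the rate. Here ∑xᵢ = 16 and n = 5, so shape 6.4→22.4 and rate 4.4→9.4.
Posterior mean = shape/rate = 22.4/9.4 = 2.383.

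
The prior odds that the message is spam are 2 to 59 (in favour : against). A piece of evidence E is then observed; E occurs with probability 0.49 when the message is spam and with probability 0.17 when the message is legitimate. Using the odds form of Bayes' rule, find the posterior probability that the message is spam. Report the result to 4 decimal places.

Prior odds = 2/59 = 0.033898.
Likelihood ratio for E = 0.49/0.17 = 2.8824.
Posterior odds = prior odds × LR = 0.097707.
Posterior probability = odds/(1+odds) = 0.097707/1.0977 = 0.0890.

Posterior probability ≈ 0.0890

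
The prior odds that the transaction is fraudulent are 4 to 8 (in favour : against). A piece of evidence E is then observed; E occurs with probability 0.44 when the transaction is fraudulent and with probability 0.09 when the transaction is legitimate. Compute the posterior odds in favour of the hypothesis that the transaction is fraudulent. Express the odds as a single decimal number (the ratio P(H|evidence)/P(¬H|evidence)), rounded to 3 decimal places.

Prior odds = 4/8 = 0.50000.
Likelihood ratio for E = 0.44/0.09 = 4.8889.
Posterior odds = prior odds × LR = 2.4444.

Posterior odds ≈ 2.444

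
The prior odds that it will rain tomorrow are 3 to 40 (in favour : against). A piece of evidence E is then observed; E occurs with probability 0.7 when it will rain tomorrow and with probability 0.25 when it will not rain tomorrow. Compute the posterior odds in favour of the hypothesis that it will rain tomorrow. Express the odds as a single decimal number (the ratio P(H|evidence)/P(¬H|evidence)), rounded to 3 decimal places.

Prior odds = 3/40 = 0.075000. In log-odds, ln(0.075000) = -2.5903.
Add log likelihood ratio: ln(2.8000) = 1.0296.
Posterior log-odds = -1.5606, so posterior odds = exp(-1.5606) = 0.21000.

Posterior odds ≈ 0.210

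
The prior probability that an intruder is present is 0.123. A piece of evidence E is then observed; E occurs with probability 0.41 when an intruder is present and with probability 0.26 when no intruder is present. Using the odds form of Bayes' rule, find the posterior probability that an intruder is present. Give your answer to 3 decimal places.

Posterior probability ≈ 0.181

Prior odds = 0.123/(1−0.123) = 0.14025.
Likelihood ratio for E = 0.41/0.26 = 1.5769.
Posterior odds = prior odds × LR = 0.22116.
Posterior probability = odds/(1+odds) = 0.22116/1.2212 = 0.181.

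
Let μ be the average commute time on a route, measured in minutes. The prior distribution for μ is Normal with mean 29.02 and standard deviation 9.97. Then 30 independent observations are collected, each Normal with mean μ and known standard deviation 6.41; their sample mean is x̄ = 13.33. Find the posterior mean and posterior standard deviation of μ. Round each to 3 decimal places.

Prior precision 1/τ₀² = 1/9.97² = 0.0100603; data precision n/σ² = 30/6.41² = 0.730138.
Posterior precision = 0.0100603 + 0.730138 = 0.740199, giving posterior SD = 1/√0.740199 = 1.162.
Posterior mean = (0.0100603·29.02 + 0.730138·13.33) / 0.740199 = 13.543.

Posterior mean ≈ 13.543; posterior SD ≈ 1.162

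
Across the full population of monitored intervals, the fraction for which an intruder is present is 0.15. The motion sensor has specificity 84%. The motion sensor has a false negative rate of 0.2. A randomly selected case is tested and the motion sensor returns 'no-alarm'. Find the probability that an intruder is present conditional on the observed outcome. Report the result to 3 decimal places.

P(H | E) ≈ 0.040

Let H be the event that an intruder is present. P(H) = 0.15, so P(¬H) = 0.85. With E the 'no-alarm' result, P(E|H) = 0.2 and P(E|¬H) = 0.84.
P(E) = 0.2·0.15 + 0.84·0.85 = 0.030000 + 0.71400 = 0.74400.
By Bayes' theorem, P(H|E) = 0.030000 / 0.74400 = 0.040.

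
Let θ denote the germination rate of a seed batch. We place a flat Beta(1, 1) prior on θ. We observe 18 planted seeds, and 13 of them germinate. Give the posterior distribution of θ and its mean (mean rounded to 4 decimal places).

Observing 13 successes and 5 failures updates Beta(1, 1) by adding the success and failure counts to the two shape parameters: α = 1+13 = 14, β = 1+5 = 6.
Posterior mean = α/(α+β) = 14/20 = 0.7000.

Posterior: Beta(14, 6); mean ≈ 0.7000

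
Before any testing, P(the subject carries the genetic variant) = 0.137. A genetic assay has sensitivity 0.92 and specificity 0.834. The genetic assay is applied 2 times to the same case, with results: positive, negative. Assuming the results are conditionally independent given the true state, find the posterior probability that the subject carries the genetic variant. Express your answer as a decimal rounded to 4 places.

Posterior P(H) ≈ 0.0778

With H the event that the subject carries the genetic variant, the joint likelihood of the observed sequence is P(data|H) = 0.92·0.08 = 0.073600 and P(data|¬H) = 0.166·0.834 = 0.13844.
Bayes: P(H|data) = 0.137·0.073600 / (0.137·0.073600 + 0.863·0.13844) = 0.010083/0.12956 = 0.0778.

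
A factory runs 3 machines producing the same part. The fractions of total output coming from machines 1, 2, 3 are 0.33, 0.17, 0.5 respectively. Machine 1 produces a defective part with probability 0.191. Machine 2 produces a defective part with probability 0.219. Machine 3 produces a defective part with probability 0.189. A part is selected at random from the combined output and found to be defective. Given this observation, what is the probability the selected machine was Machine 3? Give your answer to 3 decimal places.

Posterior probability ≈ 0.485

Tabulate prior·likelihood by source: [1] prior 0.33, lik 0.191, product 0.06303; [2] prior 0.17, lik 0.219, product 0.03723; [3] prior 0.5, lik 0.189, product 0.09450.
Normalizing constant = 0.19476; the posterior for Machine 3 is its product over the sum, 0.09450/0.19476 = 0.485.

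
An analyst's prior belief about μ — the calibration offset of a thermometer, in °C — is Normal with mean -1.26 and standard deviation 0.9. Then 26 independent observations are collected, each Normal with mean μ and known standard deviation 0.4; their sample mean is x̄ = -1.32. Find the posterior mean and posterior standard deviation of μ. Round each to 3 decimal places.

Posterior mean ≈ -1.320; posterior SD ≈ 0.078

With known σ, the Normal prior is conjugate. Weight on the data is w = (n/σ²)/(n/σ² + 1/τ₀²) = 162.500/(162.500+1.23457) = 0.99246.
Posterior mean = w·x̄ + (1−w)·μ₀ = 0.99246·-1.32 + 0.0075401·-1.26 = -1.320. Posterior variance = 1/(162.500+1.23457) = 0.00610745, so SD = 0.078.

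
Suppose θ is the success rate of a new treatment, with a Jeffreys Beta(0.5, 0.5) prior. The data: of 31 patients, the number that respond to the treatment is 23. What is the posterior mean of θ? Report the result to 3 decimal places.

The binomial likelihood is conjugate to the Beta prior: with 23 successes and 8 failures, the posterior is Beta(0.5+23, 0.5+8) = Beta(23.5, 8.5).
E[θ | data] = 23.5/(23.5+8.5) = 0.734.

Posterior mean ≈ 0.734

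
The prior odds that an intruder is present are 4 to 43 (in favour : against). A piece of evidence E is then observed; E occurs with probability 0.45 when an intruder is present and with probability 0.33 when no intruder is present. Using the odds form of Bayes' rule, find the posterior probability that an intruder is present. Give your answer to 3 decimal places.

Posterior probability ≈ 0.113

Prior odds = 4/43 = 0.093023. In log-odds, ln(0.093023) = -2.3749.
Add log likelihood ratio: ln(1.3636) = 0.31015.
Posterior log-odds = -2.0648, so posterior odds = exp(-2.0648) = 0.12685. Converting, P(H|E) = 0.12685/1.1268 = 0.113.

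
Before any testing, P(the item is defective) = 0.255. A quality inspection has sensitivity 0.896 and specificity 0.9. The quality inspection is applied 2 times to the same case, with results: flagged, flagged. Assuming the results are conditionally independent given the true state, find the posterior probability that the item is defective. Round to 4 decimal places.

Posterior P(H) ≈ 0.9649

Let H be the event that the item is defective; start with P(H) = 0.255. P('flagged'|H) = 0.896, P('flagged'|¬H) = 0.1.
Update on result 1 ('flagged'): P(H) ← 0.896·0.2550 / (0.896·0.2550 + 0.1·0.7450) = 0.22848/0.30298 = 0.7541.
Update on result 2 ('flagged'): P(H) ← 0.896·0.7541 / (0.896·0.7541 + 0.1·0.2459) = 0.67568/0.70027 = 0.9649.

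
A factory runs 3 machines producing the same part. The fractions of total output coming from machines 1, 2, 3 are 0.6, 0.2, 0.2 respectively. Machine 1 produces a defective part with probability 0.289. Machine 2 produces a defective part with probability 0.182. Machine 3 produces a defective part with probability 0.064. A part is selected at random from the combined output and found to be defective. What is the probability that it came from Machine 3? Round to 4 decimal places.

Posterior probability ≈ 0.0575

P(defective|M1) = 0.289; P(defective|M2) = 0.182; P(defective|M3) = 0.064.
Prior × likelihood for each source: 0.6·0.289=0.1734, 0.2·0.182=0.03640, 0.2·0.064=0.01280. Summing gives P(defective) = 0.22260.
P(Machine 3 | defective) = 0.01280 / 0.22260 = 0.0575.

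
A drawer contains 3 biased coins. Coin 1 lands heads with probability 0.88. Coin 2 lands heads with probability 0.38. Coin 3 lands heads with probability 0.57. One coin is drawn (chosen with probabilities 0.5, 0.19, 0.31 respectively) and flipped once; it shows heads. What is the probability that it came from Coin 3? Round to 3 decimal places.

Tabulate prior·likelihood by source: [1] prior 0.5, lik 0.88, product 0.4400; [2] prior 0.19, lik 0.38, product 0.07220; [3] prior 0.31, lik 0.57, product 0.1767.
Normalizing constant = 0.68890; the posterior for Coin 3 is its product over the sum, 0.1767/0.68890 = 0.256.

Posterior probability ≈ 0.256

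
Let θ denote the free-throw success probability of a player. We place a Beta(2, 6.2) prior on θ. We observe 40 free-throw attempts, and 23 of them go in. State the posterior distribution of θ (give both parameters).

Observing 23 successes and 17 failures updates Beta(2, 6.2) by adding the success and failure counts to the two shape parameters: α = 2+23 = 25, β = 6.2+17 = 23.2.

Posterior: Beta(25, 23.2)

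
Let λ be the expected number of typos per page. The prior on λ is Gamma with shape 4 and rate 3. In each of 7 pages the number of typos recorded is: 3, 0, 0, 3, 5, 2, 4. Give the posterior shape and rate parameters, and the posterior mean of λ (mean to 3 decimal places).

Posterior: Gamma(shape=21, rate=10); mean ≈ 2.100

Total count ∑xᵢ = 17 over n = 7 pages.
Gamma is conjugate to the Poisson likelihood: posterior is Gamma(shape = 4+17 = 21, rate = 3+7 = 10).
E[λ | data] = 21/10 = 2.100.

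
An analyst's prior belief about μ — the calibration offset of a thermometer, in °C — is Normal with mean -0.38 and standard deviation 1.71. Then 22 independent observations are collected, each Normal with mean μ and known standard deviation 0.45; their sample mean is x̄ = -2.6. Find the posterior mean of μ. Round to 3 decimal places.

With known σ, the Normal prior is conjugate. Weight on the data is w = (n/σ²)/(n/σ² + 1/τ₀²) = 108.642/(108.642+0.341986) = 0.99686.
Posterior mean = w·x̄ + (1−w)·μ₀ = 0.99686·-2.6 + 0.0031379·-0.38 = -2.593.

Posterior mean ≈ -2.593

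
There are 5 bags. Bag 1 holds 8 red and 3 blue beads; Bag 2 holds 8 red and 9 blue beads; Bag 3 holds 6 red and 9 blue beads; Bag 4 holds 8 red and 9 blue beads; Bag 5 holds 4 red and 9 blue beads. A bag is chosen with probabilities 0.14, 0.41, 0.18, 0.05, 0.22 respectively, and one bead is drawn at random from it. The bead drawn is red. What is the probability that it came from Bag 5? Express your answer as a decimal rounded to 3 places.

Posterior probability ≈ 0.148

Tabulate prior·likelihood by source: [1] prior 0.14, lik 0.7273, product 0.1018; [2] prior 0.41, lik 0.4706, product 0.1929; [3] prior 0.18, lik 0.4, product 0.07200; [4] prior 0.05, lik 0.4706, product 0.02353; [5] prior 0.22, lik 0.3077, product 0.06769.
Normalizing constant = 0.45798; the posterior for Bag 5 is its product over the sum, 0.06769/0.45798 = 0.148.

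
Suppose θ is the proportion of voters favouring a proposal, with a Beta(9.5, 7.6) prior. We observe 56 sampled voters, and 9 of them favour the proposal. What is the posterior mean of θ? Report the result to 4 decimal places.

The binomial likelihood is conjugate to the Beta prior: with 9 successes and 47 failures, the posterior is Beta(9.5+9, 7.6+47) = Beta(18.5, 54.6).
Posterior mean = α/(α+β) = 18.5/73.1 = 0.2531.

Posterior mean ≈ 0.2531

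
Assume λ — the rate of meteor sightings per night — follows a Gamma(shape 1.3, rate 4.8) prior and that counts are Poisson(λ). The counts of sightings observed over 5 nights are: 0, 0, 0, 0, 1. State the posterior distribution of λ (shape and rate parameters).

The Poisson likelihood adds the total count to the shape and the number of exposure periods to the rate. Here ∑xᵢ = 1 and n = 5, so shape 1.3→2.3 and rate 4.8→9.8.

Posterior: Gamma(shape=2.3, rate=9.8)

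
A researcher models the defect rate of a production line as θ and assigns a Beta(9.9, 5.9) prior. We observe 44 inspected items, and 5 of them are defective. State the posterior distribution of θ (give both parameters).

Posterior: Beta(14.9, 44.9)

The binomial likelihood is conjugate to the Beta prior: with 5 successes and 39 failures, the posterior is Beta(9.9+5, 5.9+39) = Beta(14.9, 44.9).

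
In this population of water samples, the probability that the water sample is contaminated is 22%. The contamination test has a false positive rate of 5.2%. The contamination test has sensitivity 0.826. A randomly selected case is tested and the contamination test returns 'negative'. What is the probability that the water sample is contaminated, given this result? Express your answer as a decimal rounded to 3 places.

Let H be the event that the water sample is contaminated. P(H) = 0.22, so P(¬H) = 0.78. With E the 'negative' result, P(E|H) = 0.174 and P(E|¬H) = 0.948.
P(E) = 0.174·0.22 + 0.948·0.78 = 0.038280 + 0.73944 = 0.77772.
By Bayes' theorem, P(H|E) = 0.038280 / 0.77772 = 0.049.

P(H | E) ≈ 0.049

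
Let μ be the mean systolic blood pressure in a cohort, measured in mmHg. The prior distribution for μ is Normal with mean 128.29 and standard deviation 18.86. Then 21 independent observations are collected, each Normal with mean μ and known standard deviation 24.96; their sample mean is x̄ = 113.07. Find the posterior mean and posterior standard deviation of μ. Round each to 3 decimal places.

With known σ, the Normal prior is conjugate. Weight on the data is w = (n/σ²)/(n/σ² + 1/τ₀²) = 0.0337078/(0.0337078+0.00281136) = 0.92302.
Posterior mean = w·x̄ + (1−w)·μ₀ = 0.92302·113.07 + 0.076983·128.29 = 114.242. Posterior variance = 1/(0.0337078+0.00281136) = 27.3829, so SD = 5.233.

Posterior mean ≈ 114.242; posterior SD ≈ 5.233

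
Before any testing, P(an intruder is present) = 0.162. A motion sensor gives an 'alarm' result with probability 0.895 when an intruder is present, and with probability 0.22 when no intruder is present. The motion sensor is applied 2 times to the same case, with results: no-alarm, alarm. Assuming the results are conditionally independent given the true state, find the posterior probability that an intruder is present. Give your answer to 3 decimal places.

Posterior P(H) ≈ 0.096

Let H be the event that an intruder is present; start with P(H) = 0.162. P('alarm'|H) = 0.895, P('alarm'|¬H) = 0.22.
Update on result 1 ('no-alarm'): P(H) ← 0.105·0.1620 / (0.105·0.1620 + 0.78·0.8380) = 0.017010/0.67065 = 0.0254.
Update on result 2 ('alarm'): P(H) ← 0.895·0.0254 / (0.895·0.0254 + 0.22·0.9746) = 0.022700/0.23712 = 0.0957.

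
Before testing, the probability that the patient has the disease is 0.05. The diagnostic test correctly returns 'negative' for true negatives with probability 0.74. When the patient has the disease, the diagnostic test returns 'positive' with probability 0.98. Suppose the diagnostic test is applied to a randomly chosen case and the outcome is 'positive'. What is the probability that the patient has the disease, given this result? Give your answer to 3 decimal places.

P(H | E) ≈ 0.166

Let H be the event that the patient has the disease. P(H) = 0.05, so P(¬H) = 0.95. With E the 'positive' result, P(E|H) = 0.98 and P(E|¬H) = 0.26.
P(E) = 0.98·0.05 + 0.26·0.95 = 0.049000 + 0.24700 = 0.29600.
By Bayes' theorem, P(H|E) = 0.049000 / 0.29600 = 0.166.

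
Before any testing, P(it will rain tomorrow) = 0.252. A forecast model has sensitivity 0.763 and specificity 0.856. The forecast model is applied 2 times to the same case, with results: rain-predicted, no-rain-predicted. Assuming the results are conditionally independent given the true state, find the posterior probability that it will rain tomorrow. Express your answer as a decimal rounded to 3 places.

With H the event that it will rain tomorrow, the joint likelihood of the observed sequence is P(data|H) = 0.763·0.237 = 0.18083 and P(data|¬H) = 0.144·0.856 = 0.12326.
Bayes: P(H|data) = 0.252·0.18083 / (0.252·0.18083 + 0.748·0.12326) = 0.045569/0.13777 = 0.3308.

Posterior P(H) ≈ 0.331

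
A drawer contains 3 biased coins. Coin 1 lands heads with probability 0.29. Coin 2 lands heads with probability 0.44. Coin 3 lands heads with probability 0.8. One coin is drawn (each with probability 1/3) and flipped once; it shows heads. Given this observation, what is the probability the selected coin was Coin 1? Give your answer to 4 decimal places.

Posterior probability ≈ 0.1895

Tabulate prior·likelihood by source: [1] prior 0.333333, lik 0.29, product 0.09667; [2] prior 0.333333, lik 0.44, product 0.1467; [3] prior 0.333333, lik 0.8, product 0.2667.
Normalizing constant = 0.51000; the posterior for Coin 1 is its product over the sum, 0.09667/0.51000 = 0.1895.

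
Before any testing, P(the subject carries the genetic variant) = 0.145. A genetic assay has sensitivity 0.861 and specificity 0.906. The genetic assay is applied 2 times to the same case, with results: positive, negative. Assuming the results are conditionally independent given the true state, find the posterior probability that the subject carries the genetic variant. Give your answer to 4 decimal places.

With H the event that the subject carries the genetic variant, the joint likelihood of the observed sequence is P(data|H) = 0.861·0.139 = 0.11968 and P(data|¬H) = 0.094·0.906 = 0.085164.
Bayes: P(H|data) = 0.145·0.11968 / (0.145·0.11968 + 0.855·0.085164) = 0.017353/0.090169 = 0.1925.

Posterior P(H) ≈ 0.1925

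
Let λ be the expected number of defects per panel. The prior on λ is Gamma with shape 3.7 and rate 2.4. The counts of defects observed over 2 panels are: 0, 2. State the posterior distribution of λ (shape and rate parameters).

Total count ∑xᵢ = 2 over n = 2 panels.
Gamma is conjugate to the Poisson likelihood: posterior is Gamma(shape = 3.7+2 = 5.7, rate = 2.4+2 = 4.4).

Posterior: Gamma(shape=5.7, rate=4.4)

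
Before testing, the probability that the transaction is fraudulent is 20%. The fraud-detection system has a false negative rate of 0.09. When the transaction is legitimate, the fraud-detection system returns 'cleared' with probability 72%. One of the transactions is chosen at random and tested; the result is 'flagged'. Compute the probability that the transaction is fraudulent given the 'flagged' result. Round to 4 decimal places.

P(H | E) ≈ 0.4483

Write H for 'the transaction is fraudulent'. Prior odds H:¬H = 0.2/0.8 = 0.25000. For the 'flagged' outcome, the likelihood ratio is 0.91/0.28 = 3.2500.
Posterior odds = 0.25000 × 3.2500 = 0.81250, so P(H|E) = 0.81250/(1+0.81250) = 0.4483.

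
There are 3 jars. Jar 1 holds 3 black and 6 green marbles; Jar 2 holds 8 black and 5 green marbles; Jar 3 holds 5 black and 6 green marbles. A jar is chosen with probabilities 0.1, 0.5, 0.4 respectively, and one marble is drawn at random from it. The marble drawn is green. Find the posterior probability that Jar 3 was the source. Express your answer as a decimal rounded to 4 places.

Tabulate prior·likelihood by source: [1] prior 0.1, lik 0.6667, product 0.06667; [2] prior 0.5, lik 0.3846, product 0.1923; [3] prior 0.4, lik 0.5455, product 0.2182.
Normalizing constant = 0.47716; the posterior for Jar 3 is its product over the sum, 0.2182/0.47716 = 0.4573.

Posterior probability ≈ 0.4573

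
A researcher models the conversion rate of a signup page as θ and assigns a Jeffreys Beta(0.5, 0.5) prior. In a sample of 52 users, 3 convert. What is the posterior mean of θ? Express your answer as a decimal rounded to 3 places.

Observing 3 successes and 49 failures updates Beta(0.5, 0.5) by adding the success and failure counts to the two shape parameters: α = 0.5+3 = 3.5, β = 0.5+49 = 49.5.
E[θ | data] = 3.5/(3.5+49.5) = 0.066.

Posterior mean ≈ 0.066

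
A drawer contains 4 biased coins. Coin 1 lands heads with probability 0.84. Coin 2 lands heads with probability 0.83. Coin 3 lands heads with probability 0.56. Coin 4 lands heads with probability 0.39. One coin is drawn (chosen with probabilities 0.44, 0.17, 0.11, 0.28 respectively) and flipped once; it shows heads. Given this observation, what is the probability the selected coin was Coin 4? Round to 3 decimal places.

Posterior probability ≈ 0.160

Tabulate prior·likelihood by source: [1] prior 0.44, lik 0.84, product 0.3696; [2] prior 0.17, lik 0.83, product 0.1411; [3] prior 0.11, lik 0.56, product 0.06160; [4] prior 0.28, lik 0.39, product 0.1092.
Normalizing constant = 0.68150; the posterior for Coin 4 is its product over the sum, 0.1092/0.68150 = 0.160.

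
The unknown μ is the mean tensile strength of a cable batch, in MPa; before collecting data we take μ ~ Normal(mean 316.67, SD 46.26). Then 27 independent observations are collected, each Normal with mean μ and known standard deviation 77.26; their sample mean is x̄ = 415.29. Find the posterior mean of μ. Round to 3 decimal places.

Posterior mean ≈ 406.056

With known σ, the Normal prior is conjugate. Weight on the data is w = (n/σ²)/(n/σ² + 1/τ₀²) = 0.00452329/(0.00452329+0.00046729) = 0.90637.
Posterior mean = w·x̄ + (1−w)·μ₀ = 0.90637·415.29 + 0.093635·316.67 = 406.056.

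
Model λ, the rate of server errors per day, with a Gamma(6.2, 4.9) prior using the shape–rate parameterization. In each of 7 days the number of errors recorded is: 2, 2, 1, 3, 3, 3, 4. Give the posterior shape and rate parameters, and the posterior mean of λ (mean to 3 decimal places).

Posterior: Gamma(shape=24.2, rate=11.9); mean ≈ 2.034

Total count ∑xᵢ = 18 over n = 7 days.
Gamma is conjugate to the Poisson likelihood: posterior is Gamma(shape = 6.2+18 = 24.2, rate = 4.9+7 = 11.9).
Posterior mean = shape/rate = 24.2/11.9 = 2.034.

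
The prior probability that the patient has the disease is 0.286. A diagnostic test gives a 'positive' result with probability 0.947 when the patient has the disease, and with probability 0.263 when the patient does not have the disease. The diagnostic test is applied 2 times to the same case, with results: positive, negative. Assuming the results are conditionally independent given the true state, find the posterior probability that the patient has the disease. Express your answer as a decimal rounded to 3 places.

Posterior P(H) ≈ 0.094

Let H be the event that the patient has the disease; start with P(H) = 0.286. P('positive'|H) = 0.947, P('positive'|¬H) = 0.263.
Update on result 1 ('positive'): P(H) ← 0.947·0.2860 / (0.947·0.2860 + 0.263·0.7140) = 0.27084/0.45862 = 0.5906.
Update on result 2 ('negative'): P(H) ← 0.053·0.5906 / (0.053·0.5906 + 0.737·0.4094) = 0.031299/0.33306 = 0.0940.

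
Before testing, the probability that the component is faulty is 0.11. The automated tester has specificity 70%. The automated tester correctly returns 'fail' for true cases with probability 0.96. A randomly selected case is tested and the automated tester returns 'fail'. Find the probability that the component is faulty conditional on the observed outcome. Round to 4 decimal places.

Let H be the event that the component is faulty. P(H) = 0.11, so P(¬H) = 0.89. With E the 'fail' result, P(E|H) = 0.96 and P(E|¬H) = 0.3.
P(E) = 0.96·0.11 + 0.3·0.89 = 0.10560 + 0.26700 = 0.37260.
By Bayes' theorem, P(H|E) = 0.10560 / 0.37260 = 0.2834.

P(H | E) ≈ 0.2834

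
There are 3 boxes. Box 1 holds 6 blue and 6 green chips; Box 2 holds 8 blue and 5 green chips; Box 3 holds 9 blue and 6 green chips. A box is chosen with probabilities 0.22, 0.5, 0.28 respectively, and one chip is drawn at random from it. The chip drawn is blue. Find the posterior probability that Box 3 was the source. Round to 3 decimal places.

Posterior probability ≈ 0.287

P(blue|Box 1) = 0.5; P(blue|Box 2) = 0.6154; P(blue|Box 3) = 0.6.
Prior × likelihood for each source: 0.22·0.5=0.1100, 0.5·0.6154=0.3077, 0.28·0.6=0.1680. Summing gives P(blue) = 0.58569.
P(Box 3 | blue) = 0.1680 / 0.58569 = 0.287.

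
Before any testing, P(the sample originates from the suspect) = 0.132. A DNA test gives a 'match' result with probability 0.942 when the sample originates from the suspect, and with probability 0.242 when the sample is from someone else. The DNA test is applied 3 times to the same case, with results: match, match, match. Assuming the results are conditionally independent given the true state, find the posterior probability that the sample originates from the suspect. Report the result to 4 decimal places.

Posterior P(H) ≈ 0.8997

With H the event that the sample originates from the suspect, the joint likelihood of the observed sequence is P(data|H) = 0.942·0.942·0.942 = 0.83590 and P(data|¬H) = 0.242·0.242·0.242 = 0.014172.
Bayes: P(H|data) = 0.132·0.83590 / (0.132·0.83590 + 0.868·0.014172) = 0.11034/0.12264 = 0.8997.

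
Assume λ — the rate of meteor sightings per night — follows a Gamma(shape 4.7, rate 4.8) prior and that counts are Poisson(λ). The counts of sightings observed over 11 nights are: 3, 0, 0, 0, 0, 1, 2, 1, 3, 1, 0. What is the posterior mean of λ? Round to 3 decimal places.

Posterior mean ≈ 0.994

The Poisson likelihood adds the total count to the shape and the number of exposure periods to the rate. Here ∑xᵢ = 11 and n = 11, so shape 4.7→15.7 and rate 4.8→15.8.
E[λ | data] = 15.7/15.8 = 0.994.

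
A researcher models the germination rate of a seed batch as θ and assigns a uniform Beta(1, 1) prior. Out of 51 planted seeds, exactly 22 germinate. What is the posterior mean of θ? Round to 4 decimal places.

Posterior mean ≈ 0.4340

The binomial likelihood is conjugate to the Beta prior: with 22 successes and 29 failures, the posterior is Beta(1+22, 1+29) = Beta(23, 30).
Posterior mean = α/(α+β) = 23/53 = 0.4340.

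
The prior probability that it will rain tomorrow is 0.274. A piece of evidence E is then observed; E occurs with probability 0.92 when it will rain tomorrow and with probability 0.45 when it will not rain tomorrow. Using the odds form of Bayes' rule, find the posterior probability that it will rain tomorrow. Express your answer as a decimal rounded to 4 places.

Prior odds = 0.274/(1−0.274) = 0.37741.
Likelihood ratio for E = 0.92/0.45 = 2.0444.
Posterior odds = prior odds × LR = 0.77159.
Posterior probability = odds/(1+odds) = 0.77159/1.7716 = 0.4355.

Posterior probability ≈ 0.4355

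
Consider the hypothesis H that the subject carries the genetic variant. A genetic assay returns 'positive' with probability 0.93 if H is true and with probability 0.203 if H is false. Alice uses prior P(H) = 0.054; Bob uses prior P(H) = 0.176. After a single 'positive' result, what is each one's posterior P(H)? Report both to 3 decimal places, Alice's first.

Alice: 0.207; Bob: 0.495

The likelihood ratio for a 'positive' result is 0.93/0.203 = 4.5813.
Alice: prior odds 0.054/0.946 = 0.057082; posterior odds 0.26151; posterior probability 0.207.
Bob: prior odds 0.176/0.824 = 0.21359; posterior odds 0.97853; posterior probability 0.495.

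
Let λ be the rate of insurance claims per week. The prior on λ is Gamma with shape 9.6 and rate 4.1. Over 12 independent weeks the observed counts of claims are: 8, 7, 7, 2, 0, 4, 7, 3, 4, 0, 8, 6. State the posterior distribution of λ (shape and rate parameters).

Posterior: Gamma(shape=65.6, rate=16.1)

Total count ∑xᵢ = 56 over n = 12 weeks.
Gamma is conjugate to the Poisson likelihood: posterior is Gamma(shape = 9.6+56 = 65.6, rate = 4.1+12 = 16.1).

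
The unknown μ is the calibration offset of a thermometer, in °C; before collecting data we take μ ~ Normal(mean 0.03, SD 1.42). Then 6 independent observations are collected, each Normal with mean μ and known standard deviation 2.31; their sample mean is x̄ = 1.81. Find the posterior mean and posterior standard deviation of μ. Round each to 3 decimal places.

Posterior mean ≈ 1.265; posterior SD ≈ 0.786

Prior precision 1/τ₀² = 1/1.42² = 0.495933; data precision n/σ² = 6/2.31² = 1.12442.
Posterior precision = 0.495933 + 1.12442 = 1.62035, giving posterior SD = 1/√1.62035 = 0.786.
Posterior mean = (0.495933·0.03 + 1.12442·1.81) / 1.62035 = 1.265.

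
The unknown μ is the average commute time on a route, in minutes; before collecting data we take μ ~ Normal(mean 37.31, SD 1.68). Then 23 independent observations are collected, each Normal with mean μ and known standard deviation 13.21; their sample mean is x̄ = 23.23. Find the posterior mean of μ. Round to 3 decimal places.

Prior precision 1/τ₀² = 1/1.68² = 0.354308; data precision n/σ² = 23/13.21² = 0.131802.
Posterior precision = 0.354308 + 0.131802 = 0.486110.
Posterior mean = (0.354308·37.31 + 0.131802·23.23) / 0.486110 = 33.492.

Posterior mean ≈ 33.492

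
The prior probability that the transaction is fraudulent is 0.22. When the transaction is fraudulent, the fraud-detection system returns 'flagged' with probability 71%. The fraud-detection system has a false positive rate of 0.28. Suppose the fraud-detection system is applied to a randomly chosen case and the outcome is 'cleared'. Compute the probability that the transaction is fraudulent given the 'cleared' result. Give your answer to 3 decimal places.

P(H | E) ≈ 0.102

Let H be the event that the transaction is fraudulent. P(H) = 0.22, so P(¬H) = 0.78. With E the 'cleared' result, P(E|H) = 0.29 and P(E|¬H) = 0.72.
P(E) = 0.29·0.22 + 0.72·0.78 = 0.063800 + 0.56160 = 0.62540.
By Bayes' theorem, P(H|E) = 0.063800 / 0.62540 = 0.102.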